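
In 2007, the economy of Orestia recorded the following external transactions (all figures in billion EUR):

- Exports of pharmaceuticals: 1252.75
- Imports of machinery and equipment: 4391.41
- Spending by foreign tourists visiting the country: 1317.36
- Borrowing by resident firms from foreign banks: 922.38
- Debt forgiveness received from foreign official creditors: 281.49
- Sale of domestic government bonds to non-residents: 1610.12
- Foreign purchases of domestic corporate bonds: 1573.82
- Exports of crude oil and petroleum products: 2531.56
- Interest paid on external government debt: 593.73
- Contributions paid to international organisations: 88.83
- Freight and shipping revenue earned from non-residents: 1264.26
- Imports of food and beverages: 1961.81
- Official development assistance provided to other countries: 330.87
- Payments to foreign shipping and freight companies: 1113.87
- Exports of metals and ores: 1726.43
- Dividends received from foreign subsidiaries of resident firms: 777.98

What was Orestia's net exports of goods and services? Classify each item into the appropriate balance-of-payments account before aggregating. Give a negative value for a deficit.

625.27

Goods: -1961.81 - 4391.41 + 2531.56 + 1726.43 + 1252.75 = -842.48
Services: 1317.36 - 1113.87 + 1264.26 = 1467.75
Trade balance = -842.48 + 1467.75 = 625.27
(Excluded from the trade balance — financial account: borrowing by resident firms from foreign banks 922.38, sale of domestic government bonds to non-residents 1610.12, foreign purchases of domestic corporate bonds 1573.82; capital account: debt forgiveness received from foreign official creditors 281.49; primary income: interest paid on external government debt 593.73, dividends received from foreign subsidiaries of resident firms 777.98; secondary income: contributions paid to international organisations 88.83, official development assistance provided to other countries 330.87.)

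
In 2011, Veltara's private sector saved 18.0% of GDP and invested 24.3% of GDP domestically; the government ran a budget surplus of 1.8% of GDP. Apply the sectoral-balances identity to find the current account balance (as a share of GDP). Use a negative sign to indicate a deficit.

-4.5

By the sectoral-balances identity, CA = (S_private - I) + (T - G).
Private balance = 18.0 - 24.3 = -6.3
Government balance (T - G) = 1.8
CA = -6.3 + 1.8 = -4.5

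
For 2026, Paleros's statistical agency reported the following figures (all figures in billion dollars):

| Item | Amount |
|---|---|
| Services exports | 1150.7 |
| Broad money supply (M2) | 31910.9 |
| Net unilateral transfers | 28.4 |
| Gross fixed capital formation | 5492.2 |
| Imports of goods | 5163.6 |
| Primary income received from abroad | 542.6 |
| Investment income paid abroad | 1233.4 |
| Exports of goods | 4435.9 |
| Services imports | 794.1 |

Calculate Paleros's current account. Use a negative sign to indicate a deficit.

Goods balance = 4435.9 - 5163.6 = -727.7
Services balance = 1150.7 - 794.1 = 356.6
Trade balance (goods + services) = -727.7 + 356.6 = -371.1
Net primary income = 542.6 - 1233.4 = -690.8
Net secondary income = 28.4
Current account = -371.1 + (-690.8) + 28.4 = -1033.5

-1033.5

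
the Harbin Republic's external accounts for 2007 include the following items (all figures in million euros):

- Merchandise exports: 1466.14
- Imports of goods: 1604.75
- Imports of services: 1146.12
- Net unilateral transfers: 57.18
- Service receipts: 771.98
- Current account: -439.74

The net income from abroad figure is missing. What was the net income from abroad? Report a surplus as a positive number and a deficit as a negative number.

Current account = goods balance + services balance + net primary income + net secondary income
Sum of the known components = -455.57
Net income from abroad = CA - (known components) = -439.74 - (-455.57) = 15.83

15.83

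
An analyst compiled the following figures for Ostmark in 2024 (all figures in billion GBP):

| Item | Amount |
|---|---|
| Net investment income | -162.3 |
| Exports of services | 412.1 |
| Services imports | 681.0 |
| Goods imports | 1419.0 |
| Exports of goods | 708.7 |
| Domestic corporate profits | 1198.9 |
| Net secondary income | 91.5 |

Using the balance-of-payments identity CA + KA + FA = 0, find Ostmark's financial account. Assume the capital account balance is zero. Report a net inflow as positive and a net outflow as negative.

1050.0

Goods balance = 708.7 - 1419.0 = -710.3
Services balance = 412.1 - 681.0 = -268.9
Trade balance (goods + services) = -710.3 + (-268.9) = -979.2
Net primary income = -162.3
Net secondary income = 91.5
Current account = -979.2 + (-162.3) + 91.5 = -1050.0
Financial account = -(-1050.0) = 1050.0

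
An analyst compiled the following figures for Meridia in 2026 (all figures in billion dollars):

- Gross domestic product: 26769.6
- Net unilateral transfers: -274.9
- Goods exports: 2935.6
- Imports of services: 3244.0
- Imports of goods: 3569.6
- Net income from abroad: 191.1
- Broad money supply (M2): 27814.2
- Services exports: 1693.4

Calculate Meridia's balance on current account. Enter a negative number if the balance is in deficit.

-2268.4

Goods balance = 2935.6 - 3569.6 = -634.0
Services balance = 1693.4 - 3244.0 = -1550.6
Trade balance (goods + services) = -634.0 + (-1550.6) = -2184.6
Net primary income = 191.1
Net secondary income = -274.9
Current account = -2184.6 + 191.1 + (-274.9) = -2268.4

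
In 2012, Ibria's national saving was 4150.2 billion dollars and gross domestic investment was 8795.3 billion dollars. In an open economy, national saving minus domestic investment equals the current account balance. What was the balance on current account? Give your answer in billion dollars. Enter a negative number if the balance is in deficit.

-4645.1

S - I = CA (net lending to the rest of the world).
CA = S - I = 4150.2 - 8795.3 = -4645.1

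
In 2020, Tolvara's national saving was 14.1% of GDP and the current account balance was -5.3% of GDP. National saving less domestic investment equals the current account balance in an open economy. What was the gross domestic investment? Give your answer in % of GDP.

I = S - CA = 14.1 - (-5.3) = 19.4

19.4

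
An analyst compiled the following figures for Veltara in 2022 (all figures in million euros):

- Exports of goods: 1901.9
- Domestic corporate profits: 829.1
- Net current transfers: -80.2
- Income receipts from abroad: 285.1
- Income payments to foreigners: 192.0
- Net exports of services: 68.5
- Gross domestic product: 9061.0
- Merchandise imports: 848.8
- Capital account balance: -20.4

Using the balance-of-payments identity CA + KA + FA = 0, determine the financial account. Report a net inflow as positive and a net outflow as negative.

Goods balance = 1901.9 - 848.8 = 1053.1
Services balance = 68.5
Trade balance (goods + services) = 1053.1 + 68.5 = 1121.6
Net primary income = 285.1 - 192.0 = 93.1
Net secondary income = -80.2
Current account = 1121.6 + 93.1 + (-80.2) = 1134.5
Financial account = -(1134.5 + (-20.4)) = -1114.1

-1114.1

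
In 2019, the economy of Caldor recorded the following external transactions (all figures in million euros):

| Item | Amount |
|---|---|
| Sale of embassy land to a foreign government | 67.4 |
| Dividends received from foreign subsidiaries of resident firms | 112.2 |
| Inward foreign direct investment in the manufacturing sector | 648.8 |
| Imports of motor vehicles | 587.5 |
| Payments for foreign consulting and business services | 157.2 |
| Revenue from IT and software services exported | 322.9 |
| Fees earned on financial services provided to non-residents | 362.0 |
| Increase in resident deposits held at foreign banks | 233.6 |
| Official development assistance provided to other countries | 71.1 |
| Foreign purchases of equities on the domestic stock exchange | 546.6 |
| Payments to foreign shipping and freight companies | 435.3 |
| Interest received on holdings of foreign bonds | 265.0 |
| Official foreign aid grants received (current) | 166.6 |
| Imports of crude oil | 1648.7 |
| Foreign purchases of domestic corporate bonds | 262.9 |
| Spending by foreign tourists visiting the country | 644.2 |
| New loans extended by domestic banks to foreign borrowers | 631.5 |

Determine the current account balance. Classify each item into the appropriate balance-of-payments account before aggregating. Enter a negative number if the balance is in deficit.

-1026.9

Goods: -1648.7 - 587.5 = -2236.2
Services: 362.0 + 322.9 - 157.2 - 435.3 + 644.2 = 736.6
Primary income: 112.2 + 265.0 = 377.2
Secondary income: 166.6 - 71.1 = 95.5
Current account = (-2236.2) + 736.6 + 377.2 + 95.5 = -1026.9
(Excluded from the current account — capital account: sale of embassy land to a foreign government 67.4; financial account: inward foreign direct investment in the manufacturing sector 648.8, increase in resident deposits held at foreign banks 233.6, foreign purchases of equities on the domestic stock exchange 546.6, foreign purchases of domestic corporate bonds 262.9, new loans extended by domestic banks to foreign borrowers 631.5.)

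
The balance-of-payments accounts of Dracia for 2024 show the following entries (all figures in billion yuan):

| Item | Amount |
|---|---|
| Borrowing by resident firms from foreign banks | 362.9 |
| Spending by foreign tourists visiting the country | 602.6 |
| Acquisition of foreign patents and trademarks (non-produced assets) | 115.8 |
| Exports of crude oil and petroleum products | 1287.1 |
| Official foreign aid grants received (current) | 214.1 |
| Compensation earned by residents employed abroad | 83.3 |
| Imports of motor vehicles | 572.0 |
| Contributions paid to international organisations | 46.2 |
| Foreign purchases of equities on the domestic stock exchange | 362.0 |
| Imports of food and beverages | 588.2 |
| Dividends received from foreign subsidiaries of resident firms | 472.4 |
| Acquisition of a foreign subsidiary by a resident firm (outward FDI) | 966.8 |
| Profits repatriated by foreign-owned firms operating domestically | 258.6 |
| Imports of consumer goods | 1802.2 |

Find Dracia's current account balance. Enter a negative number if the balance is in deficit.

Goods: -572.0 + 1287.1 - 588.2 - 1802.2 = -1675.3
Services: 602.6
Primary income: 83.3 + 472.4 - 258.6 = 297.1
Secondary income: 214.1 - 46.2 = 167.9
Current account = (-1675.3) + 602.6 + 297.1 + 167.9 = -607.7
(Excluded from the current account — financial account: borrowing by resident firms from foreign banks 362.9, foreign purchases of equities on the domestic stock exchange 362.0, acquisition of a foreign subsidiary by a resident firm (outward FDI) 966.8; capital account: acquisition of foreign patents and trademarks (non-produced assets) 115.8.)

-607.7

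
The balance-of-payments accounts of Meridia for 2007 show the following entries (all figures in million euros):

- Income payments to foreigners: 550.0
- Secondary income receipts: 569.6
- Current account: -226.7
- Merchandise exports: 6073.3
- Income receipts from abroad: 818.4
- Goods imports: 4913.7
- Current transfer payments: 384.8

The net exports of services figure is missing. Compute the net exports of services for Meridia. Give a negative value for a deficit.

Current account = goods balance + services balance + net primary income + net secondary income
Sum of the known components = 1612.8
Net exports of services = CA - (known components) = -226.7 - 1612.8 = -1839.5

-1839.5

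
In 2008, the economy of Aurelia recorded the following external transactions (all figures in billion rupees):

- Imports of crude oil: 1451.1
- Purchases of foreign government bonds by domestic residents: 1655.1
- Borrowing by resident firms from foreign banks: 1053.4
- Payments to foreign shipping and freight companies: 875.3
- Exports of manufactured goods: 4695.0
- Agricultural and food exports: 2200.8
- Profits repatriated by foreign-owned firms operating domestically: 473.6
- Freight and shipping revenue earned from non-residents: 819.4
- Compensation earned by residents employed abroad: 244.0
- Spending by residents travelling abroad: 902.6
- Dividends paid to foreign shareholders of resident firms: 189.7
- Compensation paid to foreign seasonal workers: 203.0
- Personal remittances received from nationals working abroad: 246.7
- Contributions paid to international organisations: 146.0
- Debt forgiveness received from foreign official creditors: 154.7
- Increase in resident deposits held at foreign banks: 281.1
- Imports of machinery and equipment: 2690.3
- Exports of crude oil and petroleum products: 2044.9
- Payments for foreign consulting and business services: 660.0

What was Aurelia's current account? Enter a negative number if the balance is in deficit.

2659.2

Goods: -1451.1 + 4695.0 + 2044.9 - 2690.3 + 2200.8 = 4799.3
Services: -875.3 - 660.0 + 819.4 - 902.6 = -1618.5
Primary income: 244.0 - 203.0 - 473.6 - 189.7 = -622.3
Secondary income: -146.0 + 246.7 = 100.7
Current account = 4799.3 + (-1618.5) + (-622.3) + 100.7 = 2659.2
(Excluded from the current account — financial account: purchases of foreign government bonds by domestic residents 1655.1, borrowing by resident firms from foreign banks 1053.4, increase in resident deposits held at foreign banks 281.1; capital account: debt forgiveness received from foreign official creditors 154.7.)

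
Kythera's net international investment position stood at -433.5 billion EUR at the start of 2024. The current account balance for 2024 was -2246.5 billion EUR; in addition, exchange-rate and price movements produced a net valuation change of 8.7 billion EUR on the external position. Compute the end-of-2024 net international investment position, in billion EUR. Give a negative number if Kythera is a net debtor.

Change in NIIP = current account + net valuation change = -2246.5 + 8.7 = -2237.8
End-of-year NIIP = -433.5 + (-2237.8) = -2671.3

-2671.3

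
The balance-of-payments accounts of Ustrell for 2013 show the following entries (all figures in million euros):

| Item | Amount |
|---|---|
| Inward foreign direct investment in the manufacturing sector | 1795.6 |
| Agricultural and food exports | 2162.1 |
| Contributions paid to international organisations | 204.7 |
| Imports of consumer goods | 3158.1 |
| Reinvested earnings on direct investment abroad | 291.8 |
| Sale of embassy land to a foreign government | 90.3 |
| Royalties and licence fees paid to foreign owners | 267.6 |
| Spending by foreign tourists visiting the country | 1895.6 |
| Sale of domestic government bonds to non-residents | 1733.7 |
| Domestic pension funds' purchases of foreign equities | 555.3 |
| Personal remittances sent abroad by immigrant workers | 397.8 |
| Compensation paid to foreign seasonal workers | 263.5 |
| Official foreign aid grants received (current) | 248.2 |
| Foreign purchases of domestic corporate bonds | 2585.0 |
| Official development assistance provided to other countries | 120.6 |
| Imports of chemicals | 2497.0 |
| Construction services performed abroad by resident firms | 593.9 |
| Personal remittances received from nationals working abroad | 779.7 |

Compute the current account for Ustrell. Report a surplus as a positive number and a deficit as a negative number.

-938.0

Goods: 2162.1 - 2497.0 - 3158.1 = -3493.0
Services: 1895.6 + 593.9 - 267.6 = 2221.9
Primary income: 291.8 - 263.5 = 28.3
Secondary income: -397.8 - 120.6 + 779.7 - 204.7 + 248.2 = 304.8
Current account = (-3493.0) + 2221.9 + 28.3 + 304.8 = -938.0
(Excluded from the current account — financial account: inward foreign direct investment in the manufacturing sector 1795.6, sale of domestic government bonds to non-residents 1733.7, domestic pension funds' purchases of foreign equities 555.3, foreign purchases of domestic corporate bonds 2585.0; capital account: sale of embassy land to a foreign government 90.3.)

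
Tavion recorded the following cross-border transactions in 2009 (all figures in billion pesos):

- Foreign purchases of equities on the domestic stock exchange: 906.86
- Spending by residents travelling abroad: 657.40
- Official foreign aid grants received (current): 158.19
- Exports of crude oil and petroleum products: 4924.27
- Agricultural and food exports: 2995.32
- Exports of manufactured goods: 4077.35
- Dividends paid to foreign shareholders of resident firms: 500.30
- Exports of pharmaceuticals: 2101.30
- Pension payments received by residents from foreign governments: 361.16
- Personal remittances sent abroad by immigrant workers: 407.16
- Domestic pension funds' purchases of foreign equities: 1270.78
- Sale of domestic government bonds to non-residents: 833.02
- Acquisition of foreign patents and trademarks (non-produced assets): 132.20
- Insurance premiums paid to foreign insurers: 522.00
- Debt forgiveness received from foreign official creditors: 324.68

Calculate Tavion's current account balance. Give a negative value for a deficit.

12530.73

Goods: 2995.32 + 4924.27 + 4077.35 + 2101.30 = 14098.24
Services: -522.00 - 657.40 = -1179.40
Primary income: -500.30
Secondary income: -407.16 + 361.16 + 158.19 = 112.19
Current account = 14098.24 + (-1179.40) + (-500.30) + 112.19 = 12530.73
(Excluded from the current account — financial account: foreign purchases of equities on the domestic stock exchange 906.86, domestic pension funds' purchases of foreign equities 1270.78, sale of domestic government bonds to non-residents 833.02; capital account: acquisition of foreign patents and trademarks (non-produced assets) 132.20, debt forgiveness received from foreign official creditors 324.68.)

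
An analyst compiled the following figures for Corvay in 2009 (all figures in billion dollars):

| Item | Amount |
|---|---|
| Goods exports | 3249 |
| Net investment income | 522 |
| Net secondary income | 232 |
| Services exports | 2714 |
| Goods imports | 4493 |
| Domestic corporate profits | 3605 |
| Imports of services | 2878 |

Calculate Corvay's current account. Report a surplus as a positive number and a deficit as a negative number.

Goods balance = 3249 - 4493 = -1244
Services balance = 2714 - 2878 = -164
Trade balance (goods + services) = -1244 + (-164) = -1408
Net primary income = 522
Net secondary income = 232
Current account = -1408 + 522 + 232 = -654

-654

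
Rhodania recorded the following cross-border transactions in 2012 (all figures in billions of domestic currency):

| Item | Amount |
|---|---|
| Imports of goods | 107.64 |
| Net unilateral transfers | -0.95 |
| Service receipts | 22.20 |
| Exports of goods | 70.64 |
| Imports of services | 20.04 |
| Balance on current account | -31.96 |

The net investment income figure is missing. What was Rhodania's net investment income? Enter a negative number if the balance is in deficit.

Current account = goods balance + services balance + net primary income + net secondary income
Sum of the known components = -35.79
Net investment income = CA - (known components) = -31.96 - (-35.79) = 3.83

3.83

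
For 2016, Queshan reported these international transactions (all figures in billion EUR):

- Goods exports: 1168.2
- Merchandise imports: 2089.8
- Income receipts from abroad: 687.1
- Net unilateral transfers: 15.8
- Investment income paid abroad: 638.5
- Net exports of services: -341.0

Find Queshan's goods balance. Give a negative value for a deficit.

Goods balance = 1168.2 - 2089.8 = -921.6

-921.6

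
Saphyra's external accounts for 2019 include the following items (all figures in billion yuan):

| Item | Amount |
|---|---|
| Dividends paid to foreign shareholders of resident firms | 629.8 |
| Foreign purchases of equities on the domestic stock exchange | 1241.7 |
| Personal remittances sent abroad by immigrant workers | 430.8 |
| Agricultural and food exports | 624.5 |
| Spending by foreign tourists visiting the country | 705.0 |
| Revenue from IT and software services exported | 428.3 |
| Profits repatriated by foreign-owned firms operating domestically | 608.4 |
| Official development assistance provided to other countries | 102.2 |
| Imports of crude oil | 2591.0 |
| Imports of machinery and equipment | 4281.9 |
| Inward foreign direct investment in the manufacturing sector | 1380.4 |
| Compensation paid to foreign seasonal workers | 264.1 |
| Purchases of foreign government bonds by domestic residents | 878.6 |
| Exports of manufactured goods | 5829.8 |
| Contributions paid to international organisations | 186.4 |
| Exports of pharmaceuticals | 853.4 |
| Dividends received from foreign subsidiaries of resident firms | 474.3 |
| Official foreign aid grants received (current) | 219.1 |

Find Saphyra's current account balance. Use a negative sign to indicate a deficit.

Goods: 5829.8 + 853.4 - 4281.9 + 624.5 - 2591.0 = 434.8
Services: 428.3 + 705.0 = 1133.3
Primary income: -264.1 + 474.3 - 629.8 - 608.4 = -1028.0
Secondary income: 219.1 - 186.4 - 102.2 - 430.8 = -500.3
Current account = 434.8 + 1133.3 + (-1028.0) + (-500.3) = 39.8
(Excluded from the current account — financial account: foreign purchases of equities on the domestic stock exchange 1241.7, inward foreign direct investment in the manufacturing sector 1380.4, purchases of foreign government bonds by domestic residents 878.6.)

39.8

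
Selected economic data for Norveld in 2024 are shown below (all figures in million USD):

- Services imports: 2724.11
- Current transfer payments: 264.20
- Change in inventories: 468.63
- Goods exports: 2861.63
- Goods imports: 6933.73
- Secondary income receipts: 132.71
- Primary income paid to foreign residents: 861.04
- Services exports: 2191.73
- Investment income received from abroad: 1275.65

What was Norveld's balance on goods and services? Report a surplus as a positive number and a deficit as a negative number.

Goods balance = 2861.63 - 6933.73 = -4072.10
Services balance = 2191.73 - 2724.11 = -532.38
Trade balance (goods + services) = -4072.10 + (-532.38) = -4604.48

-4604.48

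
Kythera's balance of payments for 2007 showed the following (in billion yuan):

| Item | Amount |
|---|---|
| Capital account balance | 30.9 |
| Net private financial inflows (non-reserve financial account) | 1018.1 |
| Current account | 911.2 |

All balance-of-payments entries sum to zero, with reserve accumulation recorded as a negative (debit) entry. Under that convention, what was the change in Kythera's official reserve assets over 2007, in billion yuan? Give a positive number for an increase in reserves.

1960.2

Official reserve transactions balance = -(911.2 + 30.9 + 1018.1) = -1960.2
An accumulation of reserves is recorded as a debit (negative entry), so the change in the stock of reserves is the negative of that balance.
Change in official reserves = -(-1960.2) = 1960.2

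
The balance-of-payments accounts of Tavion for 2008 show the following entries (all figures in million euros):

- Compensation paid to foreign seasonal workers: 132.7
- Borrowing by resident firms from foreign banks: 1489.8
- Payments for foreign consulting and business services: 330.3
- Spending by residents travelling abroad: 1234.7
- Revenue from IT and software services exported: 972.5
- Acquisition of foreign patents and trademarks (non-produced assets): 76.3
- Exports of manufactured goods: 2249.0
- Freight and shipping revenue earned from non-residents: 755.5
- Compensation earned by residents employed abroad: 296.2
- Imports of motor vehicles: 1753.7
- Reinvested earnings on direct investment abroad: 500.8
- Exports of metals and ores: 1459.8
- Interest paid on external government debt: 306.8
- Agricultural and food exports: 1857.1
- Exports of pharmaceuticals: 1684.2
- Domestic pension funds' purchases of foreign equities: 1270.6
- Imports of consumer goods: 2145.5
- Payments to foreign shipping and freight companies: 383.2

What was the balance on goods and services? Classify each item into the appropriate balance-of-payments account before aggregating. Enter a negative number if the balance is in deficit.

Goods: 1684.2 + 1857.1 + 1459.8 - 2145.5 + 2249.0 - 1753.7 = 3350.9
Services: -383.2 - 1234.7 + 755.5 + 972.5 - 330.3 = -220.2
Trade balance = 3350.9 + (-220.2) = 3130.7
(Excluded from the trade balance — primary income: compensation paid to foreign seasonal workers 132.7, compensation earned by residents employed abroad 296.2, reinvested earnings on direct investment abroad 500.8, interest paid on external government debt 306.8; financial account: borrowing by resident firms from foreign banks 1489.8, domestic pension funds' purchases of foreign equities 1270.6; capital account: acquisition of foreign patents and trademarks (non-produced assets) 76.3.)

3130.7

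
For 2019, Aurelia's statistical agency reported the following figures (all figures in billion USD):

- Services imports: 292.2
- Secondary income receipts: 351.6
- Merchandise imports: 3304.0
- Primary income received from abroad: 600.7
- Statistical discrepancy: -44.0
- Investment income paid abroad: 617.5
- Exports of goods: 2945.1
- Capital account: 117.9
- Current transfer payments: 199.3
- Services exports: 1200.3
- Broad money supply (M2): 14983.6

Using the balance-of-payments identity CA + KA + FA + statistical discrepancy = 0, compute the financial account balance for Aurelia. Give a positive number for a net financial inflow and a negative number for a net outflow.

Goods balance = 2945.1 - 3304.0 = -358.9
Services balance = 1200.3 - 292.2 = 908.1
Trade balance (goods + services) = -358.9 + 908.1 = 549.2
Net primary income = 600.7 - 617.5 = -16.8
Net secondary income = 351.6 - 199.3 = 152.3
Current account = 549.2 + (-16.8) + 152.3 = 684.7
Financial account = -(684.7 + 117.9 + (-44.0)) = -758.6

-758.6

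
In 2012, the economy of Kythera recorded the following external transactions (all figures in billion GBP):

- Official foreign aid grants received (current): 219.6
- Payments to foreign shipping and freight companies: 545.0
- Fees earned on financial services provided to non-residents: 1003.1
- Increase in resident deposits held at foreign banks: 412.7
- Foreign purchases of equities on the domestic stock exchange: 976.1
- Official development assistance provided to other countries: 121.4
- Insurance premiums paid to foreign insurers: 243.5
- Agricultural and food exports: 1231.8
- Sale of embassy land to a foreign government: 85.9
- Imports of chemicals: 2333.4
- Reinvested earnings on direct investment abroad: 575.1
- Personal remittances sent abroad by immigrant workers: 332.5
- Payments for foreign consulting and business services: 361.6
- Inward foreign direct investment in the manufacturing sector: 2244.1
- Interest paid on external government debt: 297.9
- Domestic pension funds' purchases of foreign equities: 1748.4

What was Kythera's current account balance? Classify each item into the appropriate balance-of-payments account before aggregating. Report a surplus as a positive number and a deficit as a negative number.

-1205.7

Goods: -2333.4 + 1231.8 = -1101.6
Services: -361.6 + 1003.1 - 545.0 - 243.5 = -147.0
Primary income: -297.9 + 575.1 = 277.2
Secondary income: -121.4 + 219.6 - 332.5 = -234.3
Current account = (-1101.6) + (-147.0) + 277.2 + (-234.3) = -1205.7
(Excluded from the current account — financial account: increase in resident deposits held at foreign banks 412.7, foreign purchases of equities on the domestic stock exchange 976.1, inward foreign direct investment in the manufacturing sector 2244.1, domestic pension funds' purchases of foreign equities 1748.4; capital account: sale of embassy land to a foreign government 85.9.)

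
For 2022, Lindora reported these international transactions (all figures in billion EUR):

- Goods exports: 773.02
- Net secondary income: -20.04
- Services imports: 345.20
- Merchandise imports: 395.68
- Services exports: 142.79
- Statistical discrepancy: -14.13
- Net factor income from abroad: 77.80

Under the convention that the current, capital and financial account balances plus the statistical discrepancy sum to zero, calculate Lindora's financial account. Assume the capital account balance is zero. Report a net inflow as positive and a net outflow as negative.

Goods balance = 773.02 - 395.68 = 377.34
Services balance = 142.79 - 345.20 = -202.41
Trade balance (goods + services) = 377.34 + (-202.41) = 174.93
Net primary income = 77.80
Net secondary income = -20.04
Current account = 174.93 + 77.80 + (-20.04) = 232.69
Financial account = -(232.69 + (-14.13)) = -218.56

-218.56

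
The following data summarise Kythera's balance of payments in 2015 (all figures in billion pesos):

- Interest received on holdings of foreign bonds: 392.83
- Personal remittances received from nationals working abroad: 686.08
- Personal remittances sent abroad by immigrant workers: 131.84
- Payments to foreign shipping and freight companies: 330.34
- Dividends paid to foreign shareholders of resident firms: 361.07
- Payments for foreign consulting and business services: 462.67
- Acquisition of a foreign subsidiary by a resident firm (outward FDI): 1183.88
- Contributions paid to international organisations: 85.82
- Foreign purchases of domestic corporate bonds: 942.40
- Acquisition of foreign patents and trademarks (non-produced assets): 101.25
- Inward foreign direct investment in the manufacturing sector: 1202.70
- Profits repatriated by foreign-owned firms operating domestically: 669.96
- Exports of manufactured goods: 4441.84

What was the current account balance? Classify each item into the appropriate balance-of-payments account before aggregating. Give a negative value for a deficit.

3479.05

Goods: 4441.84
Services: -462.67 - 330.34 = -793.01
Primary income: -361.07 + 392.83 - 669.96 = -638.20
Secondary income: -85.82 + 686.08 - 131.84 = 468.42
Current account = 4441.84 + (-793.01) + (-638.20) + 468.42 = 3479.05
(Excluded from the current account — financial account: acquisition of a foreign subsidiary by a resident firm (outward FDI) 1183.88, foreign purchases of domestic corporate bonds 942.40, inward foreign direct investment in the manufacturing sector 1202.70; capital account: acquisition of foreign patents and trademarks (non-produced assets) 101.25.)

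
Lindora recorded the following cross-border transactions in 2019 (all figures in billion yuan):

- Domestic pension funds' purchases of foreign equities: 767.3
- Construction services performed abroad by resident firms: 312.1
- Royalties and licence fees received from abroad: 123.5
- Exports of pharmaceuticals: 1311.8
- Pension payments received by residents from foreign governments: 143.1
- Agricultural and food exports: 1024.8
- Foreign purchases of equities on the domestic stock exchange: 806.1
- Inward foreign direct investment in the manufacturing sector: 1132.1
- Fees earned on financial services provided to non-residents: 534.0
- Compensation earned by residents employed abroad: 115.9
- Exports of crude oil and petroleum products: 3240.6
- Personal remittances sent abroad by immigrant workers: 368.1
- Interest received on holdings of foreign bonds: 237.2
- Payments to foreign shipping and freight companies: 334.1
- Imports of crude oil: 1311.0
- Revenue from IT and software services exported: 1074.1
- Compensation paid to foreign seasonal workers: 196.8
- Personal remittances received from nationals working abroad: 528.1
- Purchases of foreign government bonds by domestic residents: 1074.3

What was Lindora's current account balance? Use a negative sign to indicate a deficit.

6435.2

Goods: 1024.8 - 1311.0 + 3240.6 + 1311.8 = 4266.2
Services: 1074.1 + 534.0 - 334.1 + 123.5 + 312.1 = 1709.6
Primary income: -196.8 + 237.2 + 115.9 = 156.3
Secondary income: -368.1 + 528.1 + 143.1 = 303.1
Current account = 4266.2 + 1709.6 + 156.3 + 303.1 = 6435.2
(Excluded from the current account — financial account: domestic pension funds' purchases of foreign equities 767.3, foreign purchases of equities on the domestic stock exchange 806.1, inward foreign direct investment in the manufacturing sector 1132.1, purchases of foreign government bonds by domestic residents 1074.3.)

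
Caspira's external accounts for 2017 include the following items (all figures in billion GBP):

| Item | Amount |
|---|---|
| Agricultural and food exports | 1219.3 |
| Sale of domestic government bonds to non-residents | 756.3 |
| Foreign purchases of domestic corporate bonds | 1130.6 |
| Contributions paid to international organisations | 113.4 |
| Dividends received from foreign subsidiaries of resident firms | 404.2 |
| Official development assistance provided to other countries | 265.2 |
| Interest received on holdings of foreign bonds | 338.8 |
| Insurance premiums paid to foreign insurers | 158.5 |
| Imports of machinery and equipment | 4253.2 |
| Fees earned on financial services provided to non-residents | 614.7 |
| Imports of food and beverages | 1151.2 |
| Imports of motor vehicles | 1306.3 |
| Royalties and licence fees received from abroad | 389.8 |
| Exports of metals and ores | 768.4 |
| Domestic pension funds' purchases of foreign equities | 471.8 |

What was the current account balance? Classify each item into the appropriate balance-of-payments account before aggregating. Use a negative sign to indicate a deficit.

Goods: -1306.3 + 768.4 - 4253.2 - 1151.2 + 1219.3 = -4723.0
Services: 389.8 + 614.7 - 158.5 = 846.0
Primary income: 338.8 + 404.2 = 743.0
Secondary income: -113.4 - 265.2 = -378.6
Current account = (-4723.0) + 846.0 + 743.0 + (-378.6) = -3512.6
(Excluded from the current account — financial account: sale of domestic government bonds to non-residents 756.3, foreign purchases of domestic corporate bonds 1130.6, domestic pension funds' purchases of foreign equities 471.8.)

-3512.6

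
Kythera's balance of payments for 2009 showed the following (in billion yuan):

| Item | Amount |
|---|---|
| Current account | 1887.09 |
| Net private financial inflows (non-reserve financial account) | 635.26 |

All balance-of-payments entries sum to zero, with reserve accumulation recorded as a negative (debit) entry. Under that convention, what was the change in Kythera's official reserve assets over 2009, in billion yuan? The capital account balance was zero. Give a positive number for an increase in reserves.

2522.35

Official reserve transactions balance = -(1887.09 + 635.26) = -2522.35
An accumulation of reserves is recorded as a debit (negative entry), so the change in the stock of reserves is the negative of that balance.
Change in official reserves = -(-2522.35) = 2522.35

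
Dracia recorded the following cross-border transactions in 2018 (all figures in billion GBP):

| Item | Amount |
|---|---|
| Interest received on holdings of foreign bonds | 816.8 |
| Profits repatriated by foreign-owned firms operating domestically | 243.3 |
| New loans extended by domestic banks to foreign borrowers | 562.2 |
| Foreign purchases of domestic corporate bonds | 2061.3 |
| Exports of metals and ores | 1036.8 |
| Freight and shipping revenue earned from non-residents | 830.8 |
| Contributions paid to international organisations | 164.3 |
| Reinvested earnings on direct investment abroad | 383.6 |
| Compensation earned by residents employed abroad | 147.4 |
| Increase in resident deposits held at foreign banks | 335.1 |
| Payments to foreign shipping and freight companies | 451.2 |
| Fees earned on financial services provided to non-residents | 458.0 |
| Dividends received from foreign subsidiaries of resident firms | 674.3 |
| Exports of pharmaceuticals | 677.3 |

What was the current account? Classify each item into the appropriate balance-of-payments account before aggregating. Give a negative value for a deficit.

4166.2

Goods: 677.3 + 1036.8 = 1714.1
Services: -451.2 + 458.0 + 830.8 = 837.6
Primary income: 816.8 + 383.6 + 674.3 - 243.3 + 147.4 = 1778.8
Secondary income: -164.3
Current account = 1714.1 + 837.6 + 1778.8 + (-164.3) = 4166.2
(Excluded from the current account — financial account: new loans extended by domestic banks to foreign borrowers 562.2, foreign purchases of domestic corporate bonds 2061.3, increase in resident deposits held at foreign banks 335.1.)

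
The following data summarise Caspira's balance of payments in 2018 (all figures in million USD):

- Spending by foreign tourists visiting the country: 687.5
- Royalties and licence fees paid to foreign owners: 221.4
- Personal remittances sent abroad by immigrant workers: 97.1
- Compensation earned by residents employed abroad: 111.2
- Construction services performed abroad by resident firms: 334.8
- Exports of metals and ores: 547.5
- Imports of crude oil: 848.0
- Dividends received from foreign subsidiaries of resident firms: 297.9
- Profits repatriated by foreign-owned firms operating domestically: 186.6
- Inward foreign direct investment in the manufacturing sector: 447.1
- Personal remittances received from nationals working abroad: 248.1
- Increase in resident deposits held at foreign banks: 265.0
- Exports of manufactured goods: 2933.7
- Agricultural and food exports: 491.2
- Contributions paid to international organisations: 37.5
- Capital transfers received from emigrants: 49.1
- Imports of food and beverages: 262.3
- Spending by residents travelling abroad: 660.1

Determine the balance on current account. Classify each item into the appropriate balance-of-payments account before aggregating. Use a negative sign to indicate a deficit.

3338.9

Goods: -848.0 - 262.3 + 2933.7 + 491.2 + 547.5 = 2862.1
Services: -660.1 + 687.5 - 221.4 + 334.8 = 140.8
Primary income: 297.9 - 186.6 + 111.2 = 222.5
Secondary income: -97.1 - 37.5 + 248.1 = 113.5
Current account = 2862.1 + 140.8 + 222.5 + 113.5 = 3338.9
(Excluded from the current account — financial account: inward foreign direct investment in the manufacturing sector 447.1, increase in resident deposits held at foreign banks 265.0; capital account: capital transfers received from emigrants 49.1.)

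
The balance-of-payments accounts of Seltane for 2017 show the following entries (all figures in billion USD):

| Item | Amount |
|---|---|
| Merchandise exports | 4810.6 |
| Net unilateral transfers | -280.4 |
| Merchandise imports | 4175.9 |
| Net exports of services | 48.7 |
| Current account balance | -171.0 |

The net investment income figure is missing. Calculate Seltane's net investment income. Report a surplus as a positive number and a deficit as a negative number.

-574.0

Current account = goods balance + services balance + net primary income + net secondary income
Sum of the known components = 403.0
Net investment income = CA - (known components) = -171.0 - 403.0 = -574.0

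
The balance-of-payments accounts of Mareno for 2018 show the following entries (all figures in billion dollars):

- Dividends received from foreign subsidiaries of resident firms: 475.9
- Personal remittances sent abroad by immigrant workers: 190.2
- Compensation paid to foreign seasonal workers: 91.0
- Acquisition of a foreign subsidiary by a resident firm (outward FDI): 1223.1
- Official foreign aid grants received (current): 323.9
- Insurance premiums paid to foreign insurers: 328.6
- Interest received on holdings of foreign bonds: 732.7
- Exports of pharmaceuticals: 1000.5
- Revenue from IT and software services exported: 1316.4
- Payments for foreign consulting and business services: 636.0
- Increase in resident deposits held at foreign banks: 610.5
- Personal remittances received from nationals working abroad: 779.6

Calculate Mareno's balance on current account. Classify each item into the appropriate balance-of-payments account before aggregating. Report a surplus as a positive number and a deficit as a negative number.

Goods: 1000.5
Services: -636.0 + 1316.4 - 328.6 = 351.8
Primary income: 732.7 - 91.0 + 475.9 = 1117.6
Secondary income: -190.2 + 779.6 + 323.9 = 913.3
Current account = 1000.5 + 351.8 + 1117.6 + 913.3 = 3383.2
(Excluded from the current account — financial account: acquisition of a foreign subsidiary by a resident firm (outward FDI) 1223.1, increase in resident deposits held at foreign banks 610.5.)

3383.2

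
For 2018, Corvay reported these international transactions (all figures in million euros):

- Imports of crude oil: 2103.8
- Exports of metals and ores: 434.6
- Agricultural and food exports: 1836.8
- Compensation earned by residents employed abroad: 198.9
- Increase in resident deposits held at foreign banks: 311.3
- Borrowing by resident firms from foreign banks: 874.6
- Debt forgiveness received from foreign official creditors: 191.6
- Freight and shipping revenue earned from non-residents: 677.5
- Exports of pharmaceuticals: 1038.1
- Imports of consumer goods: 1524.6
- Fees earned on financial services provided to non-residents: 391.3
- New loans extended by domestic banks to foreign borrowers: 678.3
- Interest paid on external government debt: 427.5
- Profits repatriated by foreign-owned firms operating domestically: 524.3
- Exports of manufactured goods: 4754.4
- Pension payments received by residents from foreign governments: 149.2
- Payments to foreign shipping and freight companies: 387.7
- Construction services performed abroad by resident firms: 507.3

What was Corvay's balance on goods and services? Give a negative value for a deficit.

5623.9

Goods: 1836.8 + 1038.1 - 2103.8 + 434.6 - 1524.6 + 4754.4 = 4435.5
Services: -387.7 + 677.5 + 391.3 + 507.3 = 1188.4
Trade balance = 4435.5 + 1188.4 = 5623.9
(Excluded from the trade balance — primary income: compensation earned by residents employed abroad 198.9, interest paid on external government debt 427.5, profits repatriated by foreign-owned firms operating domestically 524.3; financial account: increase in resident deposits held at foreign banks 311.3, borrowing by resident firms from foreign banks 874.6, new loans extended by domestic banks to foreign borrowers 678.3; capital account: debt forgiveness received from foreign official creditors 191.6; secondary income: pension payments received by residents from foreign governments 149.2.)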